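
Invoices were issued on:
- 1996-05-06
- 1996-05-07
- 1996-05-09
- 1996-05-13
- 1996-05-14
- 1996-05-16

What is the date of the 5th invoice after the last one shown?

The gap pattern 1, 2, 4, 1, 2 repeats every 3 events.
These are the Mondays, Tuesdays and Thursdays of each week.
Next Monday: 1996-05-20.
Next Tuesday: 1996-05-21.
The following Thursday is 1996-05-23.
The following Monday is 1996-05-27.
The following Tuesday is 1996-05-28.

1996-05-28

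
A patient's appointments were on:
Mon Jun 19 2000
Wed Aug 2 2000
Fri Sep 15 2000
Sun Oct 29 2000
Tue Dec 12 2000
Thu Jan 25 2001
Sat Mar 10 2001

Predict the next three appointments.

Mon Apr 23 2001, Wed Jun 6 2001, Fri Jul 20 2001

The spacing is 44, 44, 44, 44, 44, 44 days — always 44 days.
Sat Mar 10 2001 + 44 days = Mon Apr 23 2001.
Mon Apr 23 2001 + 44 days = Wed Jun 6 2001.
Wed Jun 6 2001 + 44 days = Fri Jul 20 2001.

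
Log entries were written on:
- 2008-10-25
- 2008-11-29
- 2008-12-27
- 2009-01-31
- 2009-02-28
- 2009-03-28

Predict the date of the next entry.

2009-04-25

Every date is a Saturday; gaps 35, 28, 35, 28, 28 days.
Each is the last Saturday of its month (at least one falls on the 29th or later, ruling out '4th Saturday').
Last Saturday of April 2009: 2009-04-25.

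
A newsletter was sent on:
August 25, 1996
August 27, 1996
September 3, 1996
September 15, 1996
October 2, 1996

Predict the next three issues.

October 24, 1996; November 20, 1996; December 22, 1996

Intervals are 2, 7, 12, 17 days — an arithmetic progression with common difference 5.
Next gap: 22 days. October 2, 1996 + 22 days = October 24, 1996.
Next gap: 27 days. October 24, 1996 + 27 days = November 20, 1996.
Next gap: 32 days. November 20, 1996 + 32 days = December 22, 1996.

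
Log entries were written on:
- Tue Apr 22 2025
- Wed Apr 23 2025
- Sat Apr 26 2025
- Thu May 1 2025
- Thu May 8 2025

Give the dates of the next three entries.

Gaps: 1, 3, 5, 7 days — each gap is 2 larger than the previous one.
Next gap: 9 days. Thu May 8 2025 + 9 days = Sat May 17 2025.
Next gap: 11 days. Sat May 17 2025 + 11 days = Wed May 28 2025.
Next gap: 13 days. Wed May 28 2025 + 13 days = Tue Jun 10 2025.

Sat May 17 2025, Wed May 28 2025, Tue Jun 10 2025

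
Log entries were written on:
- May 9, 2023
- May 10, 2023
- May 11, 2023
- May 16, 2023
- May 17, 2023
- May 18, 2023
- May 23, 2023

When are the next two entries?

May 24, 2023; May 25, 2023

Every event lands on a Tuesday or Wednesday or Thursday (gaps cycle 1, 1, 5, 1, 1, 5).
So the schedule is: every Tuesday, Wednesday and Thursday.
The following Wednesday is May 24, 2023.
Next Thursday: May 25, 2023.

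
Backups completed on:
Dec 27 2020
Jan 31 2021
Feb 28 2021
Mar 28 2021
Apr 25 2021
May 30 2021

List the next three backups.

Jun 27 2021, Jul 25 2021, Aug 29 2021

All Sundays; the gaps (35, 28, 28, 28, 35) vary with month length.
This is the last Sunday of each month.
Last Sunday of June 2021: Jun 27 2021.
July 2021 ends with Sunday Jul 25 2021.
August 2021 ends with Sunday Aug 29 2021.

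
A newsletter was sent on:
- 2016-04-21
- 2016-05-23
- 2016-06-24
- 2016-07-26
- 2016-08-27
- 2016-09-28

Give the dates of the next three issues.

2016-10-30, 2016-12-01, 2017-01-02

The spacing is 32, 32, 32, 32, 32 days — always 32 days.
2016-09-28 + 32 days = 2016-10-30.
2016-10-30 + 32 days = 2016-12-01.
2016-12-01 + 32 days = 2017-01-02.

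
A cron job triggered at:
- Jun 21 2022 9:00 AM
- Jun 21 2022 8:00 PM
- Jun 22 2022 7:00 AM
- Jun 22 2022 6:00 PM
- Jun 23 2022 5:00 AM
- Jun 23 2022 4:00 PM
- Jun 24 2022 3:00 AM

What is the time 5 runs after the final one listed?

The interval is a steady 11 hours (11, 11, 11, 11, 11, 11).
Jun 24 2022 3:00 AM + 11 h = Jun 24 2022 2:00 PM.
Jun 24 2022 2:00 PM + 11 h = Jun 25 2022 1:00 AM.
Jun 25 2022 1:00 AM + 11 h = Jun 25 2022 12:00 PM.
Jun 25 2022 12:00 PM + 11 h = Jun 25 2022 11:00 PM.
Jun 25 2022 11:00 PM + 11 h = Jun 26 2022 10:00 AM.

Jun 26 2022 10:00 AM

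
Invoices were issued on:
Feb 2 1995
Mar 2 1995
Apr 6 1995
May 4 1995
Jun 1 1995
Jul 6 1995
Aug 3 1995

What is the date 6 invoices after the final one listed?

These are Thursdays at 28- or 35-day spacing (28, 35, 28, 28, 35, 28).
The pattern: 1st Thursday of the month.
September 1995 — 1st Thursday is Sep 7 1995.
October 1995 — 1st Thursday is Oct 5 1995.
1st Thursday of November 1995: Nov 2 1995.
December 1995 — 1st Thursday is Dec 7 1995.
January 1996 — 1st Thursday is Jan 4 1996.
1st Thursday of February 1996: Feb 1 1996.

Feb 1 1996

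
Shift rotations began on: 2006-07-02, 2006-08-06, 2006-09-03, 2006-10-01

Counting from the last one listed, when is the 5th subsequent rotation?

All dates are Sundays, 35, 28, 28 days apart.
Specifically, the 1st Sunday of each month.
1st Sunday of November 2006: 2006-11-05.
December 2006 — 1st Sunday is 2006-12-03.
January 2007 — 1st Sunday is 2007-01-07.
February 2007 — 1st Sunday is 2007-02-04.
March 2007 — 1st Sunday is 2007-03-04.

2007-03-04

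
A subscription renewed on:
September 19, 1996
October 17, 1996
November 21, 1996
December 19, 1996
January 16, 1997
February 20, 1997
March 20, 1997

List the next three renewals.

April 17, 1997; May 15, 1997; June 19, 1997

These are Thursdays at 28- or 35-day spacing (28, 35, 28, 28, 35, 28).
The pattern: 3rd Thursday of the month.
3rd Thursday of April 1997: April 17, 1997.
3rd Thursday of May 1997: May 15, 1997.
June 1997 — 3rd Thursday is June 19, 1997.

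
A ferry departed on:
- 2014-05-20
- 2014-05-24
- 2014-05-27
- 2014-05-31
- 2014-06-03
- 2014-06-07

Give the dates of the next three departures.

2014-06-10, 2014-06-14, 2014-06-17

Gaps: 4, 3, 4, 3, 4 days — not constant, but cyclic with period 2.
The events fall on every Tuesday and Saturday.
Next Tuesday: 2014-06-10.
The following Saturday is 2014-06-14.
The following Tuesday is 2014-06-17.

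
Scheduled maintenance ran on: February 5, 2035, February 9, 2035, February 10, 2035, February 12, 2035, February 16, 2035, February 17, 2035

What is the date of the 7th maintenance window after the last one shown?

Gaps: 4, 1, 2, 4, 1 days — not constant, but cyclic with period 3.
The events fall on every Monday, Friday and Saturday.
Next Monday: February 19, 2035.
Next Friday: February 23, 2035.
Next Saturday: February 24, 2035.
The following Monday is February 26, 2035.
Next Friday: March 2, 2035.
Next Saturday: March 3, 2035.
The following Monday is March 5, 2035.

March 5, 2035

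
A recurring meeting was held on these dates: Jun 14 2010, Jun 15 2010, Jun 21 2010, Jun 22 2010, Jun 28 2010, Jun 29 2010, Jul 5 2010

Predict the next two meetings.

Every event lands on a Monday or Tuesday (gaps cycle 1, 6, 1, 6, 1, 6).
So the schedule is: every Monday and Tuesday.
Next Tuesday: Jul 6 2010.
The following Monday is Jul 12 2010.

Jul 6 2010, Jul 12 2010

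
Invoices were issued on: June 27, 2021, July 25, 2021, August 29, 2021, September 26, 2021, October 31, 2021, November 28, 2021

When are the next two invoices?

These are Sundays with 28, 35, 28, 35, 28-day gaps.
Each is the final Sunday of its month — August 29, 2021 is past the 28th, so '4th Sunday' doesn't fit.
December 2021 ends with Sunday December 26, 2021.
January 2022 ends with Sunday January 30, 2022.

December 26, 2021; January 30, 2022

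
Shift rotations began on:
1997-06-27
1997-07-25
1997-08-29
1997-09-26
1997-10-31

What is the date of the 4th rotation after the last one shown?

Every date is a Friday; gaps 28, 35, 28, 35 days.
Each is the last Friday of its month (at least one falls on the 29th or later, ruling out '4th Friday').
Last Friday of November 1997: 1997-11-28.
Last Friday of December 1997: 1997-12-26.
January 1998 ends with Friday 1998-01-30.
Last Friday of February 1998: 1998-02-27.

1998-02-27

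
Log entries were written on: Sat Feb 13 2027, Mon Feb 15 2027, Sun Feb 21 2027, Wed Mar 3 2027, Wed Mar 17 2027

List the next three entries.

Sun Apr 4 2027, Mon Apr 26 2027, Sat May 22 2027

Intervals are 2, 6, 10, 14 days — an arithmetic progression with common difference 4.
Next gap: 18 days. Wed Mar 17 2027 + 18 days = Sun Apr 4 2027.
Next gap: 22 days. Sun Apr 4 2027 + 22 days = Mon Apr 26 2027.
Next gap: 26 days. Mon Apr 26 2027 + 26 days = Sat May 22 2027.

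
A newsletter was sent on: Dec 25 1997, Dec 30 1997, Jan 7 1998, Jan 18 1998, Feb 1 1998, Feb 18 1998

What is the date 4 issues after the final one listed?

The spacing grows by 3 each time: 5, 8, 11, 14, 17 days.
Next gap: 20 days. Feb 18 1998 + 20 days = Mar 10 1998.
Next gap: 23 days. Mar 10 1998 + 23 days = Apr 2 1998.
Next gap: 26 days. Apr 2 1998 + 26 days = Apr 28 1998.
Next gap: 29 days. Apr 28 1998 + 29 days = May 27 1998.

May 27 1998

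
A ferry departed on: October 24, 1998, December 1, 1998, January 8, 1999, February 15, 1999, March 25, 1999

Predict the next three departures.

Every event comes 38 days after the last (38, 38, 38, 38).
March 25, 1999 + 38 days = May 2, 1999.
May 2, 1999 + 38 days = June 9, 1999.
June 9, 1999 + 38 days = July 17, 1999.

May 2, 1999; June 9, 1999; July 17, 1999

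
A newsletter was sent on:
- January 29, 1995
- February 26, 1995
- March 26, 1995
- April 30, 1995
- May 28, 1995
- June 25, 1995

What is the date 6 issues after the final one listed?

December 31, 1995

All Sundays; the gaps (28, 28, 35, 28, 28) vary with month length.
This is the last Sunday of each month.
July 1995 ends with Sunday July 30, 1995.
August 1995 ends with Sunday August 27, 1995.
Last Sunday of September 1995: September 24, 1995.
Last Sunday of October 1995: October 29, 1995.
November 1995 ends with Sunday November 26, 1995.
December 1995 ends with Sunday December 31, 1995.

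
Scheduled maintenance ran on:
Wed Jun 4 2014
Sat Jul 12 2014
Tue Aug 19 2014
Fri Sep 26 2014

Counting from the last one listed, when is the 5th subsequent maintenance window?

The spacing is 38, 38, 38 days — always 38 days.
Fri Sep 26 2014 + 38 days = Mon Nov 3 2014.
Mon Nov 3 2014 + 38 days = Thu Dec 11 2014.
Thu Dec 11 2014 + 38 days = Sun Jan 18 2015.
Sun Jan 18 2015 + 38 days = Wed Feb 25 2015.
Wed Feb 25 2015 + 38 days = Sat Apr 4 2015.

Sat Apr 4 2015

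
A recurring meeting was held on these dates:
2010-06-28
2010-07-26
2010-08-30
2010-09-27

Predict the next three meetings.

All Mondays; the gaps (28, 35, 28) vary with month length.
This is the last Monday of each month.
October 2010 ends with Monday 2010-10-25.
November 2010 ends with Monday 2010-11-29.
Last Monday of December 2010: 2010-12-27.

2010-10-25, 2010-11-29, 2010-12-27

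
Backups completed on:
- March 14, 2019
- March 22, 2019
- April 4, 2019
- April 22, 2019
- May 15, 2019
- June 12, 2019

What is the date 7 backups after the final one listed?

The spacing grows by 5 each time: 8, 13, 18, 23, 28 days.
Next gap: 33 days. June 12, 2019 + 33 days = July 15, 2019.
Next gap: 38 days. July 15, 2019 + 38 days = August 22, 2019.
Next gap: 43 days. August 22, 2019 + 43 days = October 4, 2019.
Next gap: 48 days. October 4, 2019 + 48 days = November 21, 2019.
Next gap: 53 days. November 21, 2019 + 53 days = January 13, 2020.
Next gap: 58 days. January 13, 2020 + 58 days = March 11, 2020.
Next gap: 63 days. March 11, 2020 + 63 days = May 13, 2020.

May 13, 2020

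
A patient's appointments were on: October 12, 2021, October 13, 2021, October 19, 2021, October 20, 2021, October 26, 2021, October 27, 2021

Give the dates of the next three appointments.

November 2, 2021; November 3, 2021; November 9, 2021

Every event lands on a Tuesday or Wednesday (gaps cycle 1, 6, 1, 6, 1).
So the schedule is: every Tuesday and Wednesday.
Next Tuesday: November 2, 2021.
The following Wednesday is November 3, 2021.
Next Tuesday: November 9, 2021.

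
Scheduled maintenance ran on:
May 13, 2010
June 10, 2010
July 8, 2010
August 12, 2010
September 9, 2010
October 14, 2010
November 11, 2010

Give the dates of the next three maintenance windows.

December 9, 2010; January 13, 2011; February 10, 2011

Gaps: 28, 28, 35, 28, 35, 28 days — a mix of 28 and 35. Every date is a Thursday.
Each is the 2nd Thursday of its month.
December 2010 — 2nd Thursday is December 9, 2010.
January 2011 — 2nd Thursday is January 13, 2011.
2nd Thursday of February 2011: February 10, 2011.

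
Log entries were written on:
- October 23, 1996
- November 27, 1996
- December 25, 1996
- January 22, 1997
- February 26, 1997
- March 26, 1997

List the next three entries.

April 23, 1997; May 28, 1997; June 25, 1997

These are Wednesdays at 28- or 35-day spacing (35, 28, 28, 35, 28).
The pattern: 4th Wednesday of the month.
4th Wednesday of April 1997: April 23, 1997.
4th Wednesday of May 1997: May 28, 1997.
June 1997 — 4th Wednesday is June 25, 1997.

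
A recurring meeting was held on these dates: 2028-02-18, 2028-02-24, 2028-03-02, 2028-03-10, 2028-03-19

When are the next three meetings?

2028-03-29, 2028-04-09, 2028-04-21

Gaps: 6, 7, 8, 9 days — each gap is 1 larger than the previous one.
Next gap: 10 days. 2028-03-19 + 10 days = 2028-03-29.
Next gap: 11 days. 2028-03-29 + 11 days = 2028-04-09.
Next gap: 12 days. 2028-04-09 + 12 days = 2028-04-21.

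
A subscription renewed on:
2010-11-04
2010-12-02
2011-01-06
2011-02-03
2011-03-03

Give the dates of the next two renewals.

2011-04-07, 2011-05-05

All dates are Thursdays, 28, 35, 28, 28 days apart.
Specifically, the 1st Thursday of each month.
April 2011 — 1st Thursday is 2011-04-07.
1st Thursday of May 2011: 2011-05-05.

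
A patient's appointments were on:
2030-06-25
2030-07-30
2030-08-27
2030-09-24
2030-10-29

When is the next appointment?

2030-11-26

All Tuesdays; the gaps (35, 28, 28, 35) vary with month length.
This is the last Tuesday of each month.
November 2030 ends with Tuesday 2030-11-26.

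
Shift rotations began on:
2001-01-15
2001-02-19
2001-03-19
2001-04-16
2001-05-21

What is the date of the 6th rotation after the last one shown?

2001-11-19

These are Mondays at 28- or 35-day spacing (35, 28, 28, 35).
The pattern: 3rd Monday of the month.
June 2001 — 3rd Monday is 2001-06-18.
July 2001 — 3rd Monday is 2001-07-16.
August 2001 — 3rd Monday is 2001-08-20.
September 2001 — 3rd Monday is 2001-09-17.
3rd Monday of October 2001: 2001-10-15.
3rd Monday of November 2001: 2001-11-19.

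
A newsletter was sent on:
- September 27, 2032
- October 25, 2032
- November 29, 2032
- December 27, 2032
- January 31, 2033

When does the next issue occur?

February 28, 2033

These are Mondays with 28, 35, 28, 35-day gaps.
Each is the final Monday of its month — November 29, 2032 is past the 28th, so '4th Monday' doesn't fit.
Last Monday of February 2033: February 28, 2033.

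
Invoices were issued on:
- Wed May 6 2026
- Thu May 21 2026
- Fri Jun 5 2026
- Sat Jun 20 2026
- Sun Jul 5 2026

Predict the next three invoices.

Mon Jul 20 2026, Tue Aug 4 2026, Wed Aug 19 2026

Gaps between consecutive events: 15, 15, 15, 15 days — a constant 15-day interval.
Sun Jul 5 2026 + 15 days = Mon Jul 20 2026.
Mon Jul 20 2026 + 15 days = Tue Aug 4 2026.
Tue Aug 4 2026 + 15 days = Wed Aug 19 2026.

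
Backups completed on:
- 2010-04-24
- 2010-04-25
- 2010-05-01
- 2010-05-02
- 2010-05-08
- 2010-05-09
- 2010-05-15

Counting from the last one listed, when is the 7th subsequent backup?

2010-06-06

The gap pattern 1, 6, 1, 6, 1, 6 repeats every 2 events.
These are the Saturdays and Sundays of each week.
Next Sunday: 2010-05-16.
Next Saturday: 2010-05-22.
Next Sunday: 2010-05-23.
Next Saturday: 2010-05-29.
Next Sunday: 2010-05-30.
The following Saturday is 2010-06-05.
The following Sunday is 2010-06-06.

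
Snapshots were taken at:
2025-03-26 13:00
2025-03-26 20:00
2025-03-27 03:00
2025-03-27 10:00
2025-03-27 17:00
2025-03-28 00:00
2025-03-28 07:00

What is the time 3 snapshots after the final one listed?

2025-03-29 04:00

Gaps: 7, 7, 7, 7, 7, 7 hours — each event is 7 hours after the previous one.
2025-03-28 07:00 + 7 h = 2025-03-28 14:00.
2025-03-28 14:00 + 7 h = 2025-03-28 21:00.
2025-03-28 21:00 + 7 h = 2025-03-29 04:00.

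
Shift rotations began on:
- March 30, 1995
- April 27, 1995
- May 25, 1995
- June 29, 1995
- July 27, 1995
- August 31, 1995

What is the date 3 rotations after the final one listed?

Every date is a Thursday; gaps 28, 28, 35, 28, 35 days.
Each is the last Thursday of its month (at least one falls on the 29th or later, ruling out '4th Thursday').
Last Thursday of September 1995: September 28, 1995.
Last Thursday of October 1995: October 26, 1995.
November 1995 ends with Thursday November 30, 1995.

November 30, 1995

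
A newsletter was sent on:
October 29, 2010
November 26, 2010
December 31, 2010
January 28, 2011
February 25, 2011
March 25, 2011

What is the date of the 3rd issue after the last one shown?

Every date is a Friday; gaps 28, 35, 28, 28, 28 days.
Each is the last Friday of its month (at least one falls on the 29th or later, ruling out '4th Friday').
April 2011 ends with Friday April 29, 2011.
Last Friday of May 2011: May 27, 2011.
Last Friday of June 2011: June 24, 2011.

June 24, 2011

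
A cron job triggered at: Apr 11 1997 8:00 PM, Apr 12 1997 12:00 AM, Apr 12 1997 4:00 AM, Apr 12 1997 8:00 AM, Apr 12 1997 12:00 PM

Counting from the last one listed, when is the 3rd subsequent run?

Spacing: 4, 4, 4, 4 h — constant 4 h.
Apr 12 1997 12:00 PM + 4 h = Apr 12 1997 4:00 PM.
Apr 12 1997 4:00 PM + 4 h = Apr 12 1997 8:00 PM.
Apr 12 1997 8:00 PM + 4 h = Apr 13 1997 12:00 AM.

Apr 13 1997 12:00 AM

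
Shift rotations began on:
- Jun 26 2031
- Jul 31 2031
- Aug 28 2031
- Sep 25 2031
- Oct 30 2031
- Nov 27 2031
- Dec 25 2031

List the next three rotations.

Jan 29 2032, Feb 26 2032, Mar 25 2032

All Thursdays; the gaps (35, 28, 28, 35, 28, 28) vary with month length.
This is the last Thursday of each month.
Last Thursday of January 2032: Jan 29 2032.
February 2032 ends with Thursday Feb 26 2032.
March 2032 ends with Thursday Mar 25 2032.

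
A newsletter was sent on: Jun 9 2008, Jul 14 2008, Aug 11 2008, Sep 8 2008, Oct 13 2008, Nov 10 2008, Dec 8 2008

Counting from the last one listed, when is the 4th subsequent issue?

Gaps: 35, 28, 28, 35, 28, 28 days — a mix of 28 and 35. Every date is a Monday.
Each is the 2nd Monday of its month.
January 2009 — 2nd Monday is Jan 12 2009.
2nd Monday of February 2009: Feb 9 2009.
2nd Monday of March 2009: Mar 9 2009.
2nd Monday of April 2009: Apr 13 2009.

Apr 13 2009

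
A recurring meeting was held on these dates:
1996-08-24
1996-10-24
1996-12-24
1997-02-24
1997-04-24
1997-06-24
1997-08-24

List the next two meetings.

1997-10-24, 1997-12-24

The day-of-month is always 24 (61, 61, 62, 59, 61, 61 days between events).
So this recurs on the 24th of every 2 months.
Next: October 1997 → 1997-10-24.
Next: December 1997 → 1997-12-24.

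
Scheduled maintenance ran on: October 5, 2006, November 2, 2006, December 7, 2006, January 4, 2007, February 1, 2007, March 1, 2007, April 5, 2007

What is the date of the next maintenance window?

May 3, 2007

Gaps: 28, 35, 28, 28, 28, 35 days — a mix of 28 and 35. Every date is a Thursday.
Each is the 1st Thursday of its month.
May 2007 — 1st Thursday is May 3, 2007.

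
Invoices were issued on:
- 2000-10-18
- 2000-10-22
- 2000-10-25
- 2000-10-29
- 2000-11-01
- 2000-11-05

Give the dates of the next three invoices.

Every event lands on a Wednesday or Sunday (gaps cycle 4, 3, 4, 3, 4).
So the schedule is: every Wednesday and Sunday.
The following Wednesday is 2000-11-08.
Next Sunday: 2000-11-12.
Next Wednesday: 2000-11-15.

2000-11-08, 2000-11-12, 2000-11-15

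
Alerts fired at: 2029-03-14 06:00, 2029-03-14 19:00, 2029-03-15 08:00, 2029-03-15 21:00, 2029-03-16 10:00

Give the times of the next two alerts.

2029-03-16 23:00, 2029-03-17 12:00

Spacing: 13, 13, 13, 13 h — constant 13 h.
2029-03-16 10:00 + 13 h = 2029-03-16 23:00.
2029-03-16 23:00 + 13 h = 2029-03-17 12:00.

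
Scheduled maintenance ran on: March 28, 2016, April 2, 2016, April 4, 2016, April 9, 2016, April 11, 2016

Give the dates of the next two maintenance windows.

April 16, 2016; April 18, 2016

Every event lands on a Monday or Saturday (gaps cycle 5, 2, 5, 2).
So the schedule is: every Monday and Saturday.
The following Saturday is April 16, 2016.
Next Monday: April 18, 2016.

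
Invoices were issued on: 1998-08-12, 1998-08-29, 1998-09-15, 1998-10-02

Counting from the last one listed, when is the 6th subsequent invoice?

1999-01-12

Every event comes 17 days after the last (17, 17, 17).
1998-10-02 + 17 days = 1998-10-19.
1998-10-19 + 17 days = 1998-11-05.
1998-11-05 + 17 days = 1998-11-22.
1998-11-22 + 17 days = 1998-12-09.
1998-12-09 + 17 days = 1998-12-26.
1998-12-26 + 17 days = 1999-01-12.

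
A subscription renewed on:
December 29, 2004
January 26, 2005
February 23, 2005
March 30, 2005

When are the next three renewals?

April 27, 2005; May 25, 2005; June 29, 2005

These are Wednesdays with 28, 28, 35-day gaps.
Each is the final Wednesday of its month — December 29, 2004 is past the 28th, so '4th Wednesday' doesn't fit.
April 2005 ends with Wednesday April 27, 2005.
Last Wednesday of May 2005: May 25, 2005.
Last Wednesday of June 2005: June 29, 2005.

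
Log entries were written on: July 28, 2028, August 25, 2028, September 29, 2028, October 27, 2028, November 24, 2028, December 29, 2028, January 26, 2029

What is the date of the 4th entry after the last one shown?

May 25, 2029

All Fridays; the gaps (28, 35, 28, 28, 35, 28) vary with month length.
This is the last Friday of each month.
February 2029 ends with Friday February 23, 2029.
Last Friday of March 2029: March 30, 2029.
Last Friday of April 2029: April 27, 2029.
Last Friday of May 2029: May 25, 2029.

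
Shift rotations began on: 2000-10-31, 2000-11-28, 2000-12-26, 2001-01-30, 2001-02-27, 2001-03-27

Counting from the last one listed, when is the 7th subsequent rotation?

Every date is a Tuesday; gaps 28, 28, 35, 28, 28 days.
Each is the last Tuesday of its month (at least one falls on the 29th or later, ruling out '4th Tuesday').
April 2001 ends with Tuesday 2001-04-24.
May 2001 ends with Tuesday 2001-05-29.
Last Tuesday of June 2001: 2001-06-26.
July 2001 ends with Tuesday 2001-07-31.
August 2001 ends with Tuesday 2001-08-28.
September 2001 ends with Tuesday 2001-09-25.
Last Tuesday of October 2001: 2001-10-30.

2001-10-30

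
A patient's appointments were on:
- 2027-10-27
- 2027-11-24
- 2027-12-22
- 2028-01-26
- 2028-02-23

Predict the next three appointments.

2028-03-22, 2028-04-26, 2028-05-24

Gaps: 28, 28, 35, 28 days — a mix of 28 and 35. Every date is a Wednesday.
Each is the 4th Wednesday of its month.
4th Wednesday of March 2028: 2028-03-22.
April 2028 — 4th Wednesday is 2028-04-26.
4th Wednesday of May 2028: 2028-05-24.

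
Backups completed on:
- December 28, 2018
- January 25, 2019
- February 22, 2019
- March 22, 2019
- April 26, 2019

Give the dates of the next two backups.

These are Fridays at 28- or 35-day spacing (28, 28, 28, 35).
The pattern: 4th Friday of the month.
May 2019 — 4th Friday is May 24, 2019.
4th Friday of June 2019: June 28, 2019.

May 24, 2019; June 28, 2019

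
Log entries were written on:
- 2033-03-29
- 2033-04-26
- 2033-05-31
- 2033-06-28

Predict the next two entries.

These are Tuesdays with 28, 35, 28-day gaps.
Each is the final Tuesday of its month — 2033-03-29 is past the 28th, so '4th Tuesday' doesn't fit.
July 2033 ends with Tuesday 2033-07-26.
August 2033 ends with Tuesday 2033-08-30.

2033-07-26, 2033-08-30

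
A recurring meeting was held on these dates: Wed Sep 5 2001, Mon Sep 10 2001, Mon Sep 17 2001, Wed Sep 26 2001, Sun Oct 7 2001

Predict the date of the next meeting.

The spacing grows by 2 each time: 5, 7, 9, 11 days.
Next gap: 13 days. Sun Oct 7 2001 + 13 days = Sat Oct 20 2001.

Sat Oct 20 2001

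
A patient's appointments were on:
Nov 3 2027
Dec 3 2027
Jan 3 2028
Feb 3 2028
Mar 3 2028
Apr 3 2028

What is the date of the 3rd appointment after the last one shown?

Gaps: 30, 31, 31, 29, 31 days — not constant. Every event is on the 3rd of the month.
Pattern: the 3rd of each month.
May 2028: May 3 2028.
June 2028: Jun 3 2028.
July 2028: Jul 3 2028.

Jul 3 2028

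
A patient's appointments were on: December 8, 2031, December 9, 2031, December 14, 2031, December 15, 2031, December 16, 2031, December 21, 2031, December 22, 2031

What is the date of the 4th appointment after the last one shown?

The gap pattern 1, 5, 1, 1, 5, 1 repeats every 3 events.
These are the Mondays, Tuesdays and Sundays of each week.
Next Tuesday: December 23, 2031.
The following Sunday is December 28, 2031.
The following Monday is December 29, 2031.
Next Tuesday: December 30, 2031.

December 30, 2031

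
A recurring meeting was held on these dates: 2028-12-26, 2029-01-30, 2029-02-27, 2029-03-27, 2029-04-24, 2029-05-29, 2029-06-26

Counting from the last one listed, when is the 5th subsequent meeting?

2029-11-27

These are Tuesdays with 35, 28, 28, 28, 35, 28-day gaps.
Each is the final Tuesday of its month — 2029-01-30 is past the 28th, so '4th Tuesday' doesn't fit.
Last Tuesday of July 2029: 2029-07-31.
August 2029 ends with Tuesday 2029-08-28.
September 2029 ends with Tuesday 2029-09-25.
October 2029 ends with Tuesday 2029-10-30.
Last Tuesday of November 2029: 2029-11-27.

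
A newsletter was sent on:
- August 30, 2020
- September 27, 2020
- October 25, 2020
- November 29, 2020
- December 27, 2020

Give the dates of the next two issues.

These are Sundays with 28, 28, 35, 28-day gaps.
Each is the final Sunday of its month — August 30, 2020 is past the 28th, so '4th Sunday' doesn't fit.
January 2021 ends with Sunday January 31, 2021.
February 2021 ends with Sunday February 28, 2021.

January 31, 2021; February 28, 2021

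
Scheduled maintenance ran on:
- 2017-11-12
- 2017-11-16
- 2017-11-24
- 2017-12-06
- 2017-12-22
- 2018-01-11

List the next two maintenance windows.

2018-02-04, 2018-03-04

The spacing grows by 4 each time: 4, 8, 12, 16, 20 days.
Next gap: 24 days. 2018-01-11 + 24 days = 2018-02-04.
Next gap: 28 days. 2018-02-04 + 28 days = 2018-03-04.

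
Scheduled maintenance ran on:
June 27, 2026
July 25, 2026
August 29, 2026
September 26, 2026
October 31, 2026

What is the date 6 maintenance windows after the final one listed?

April 24, 2027

All Saturdays; the gaps (28, 35, 28, 35) vary with month length.
This is the last Saturday of each month.
November 2026 ends with Saturday November 28, 2026.
Last Saturday of December 2026: December 26, 2026.
Last Saturday of January 2027: January 30, 2027.
February 2027 ends with Saturday February 27, 2027.
Last Saturday of March 2027: March 27, 2027.
April 2027 ends with Saturday April 24, 2027.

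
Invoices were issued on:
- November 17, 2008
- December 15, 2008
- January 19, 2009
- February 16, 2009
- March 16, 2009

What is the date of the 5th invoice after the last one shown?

Gaps: 28, 35, 28, 28 days — a mix of 28 and 35. Every date is a Monday.
Each is the 3rd Monday of its month.
April 2009 — 3rd Monday is April 20, 2009.
May 2009 — 3rd Monday is May 18, 2009.
3rd Monday of June 2009: June 15, 2009.
July 2009 — 3rd Monday is July 20, 2009.
August 2009 — 3rd Monday is August 17, 2009.

August 17, 2009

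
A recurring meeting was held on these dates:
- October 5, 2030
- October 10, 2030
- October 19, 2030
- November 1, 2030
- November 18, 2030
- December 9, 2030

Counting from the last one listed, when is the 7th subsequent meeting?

August 25, 2031

Gaps: 5, 9, 13, 17, 21 days — each gap is 4 larger than the previous one.
Next gap: 25 days. December 9, 2030 + 25 days = January 3, 2031.
Next gap: 29 days. January 3, 2031 + 29 days = February 1, 2031.
Next gap: 33 days. February 1, 2031 + 33 days = March 6, 2031.
Next gap: 37 days. March 6, 2031 + 37 days = April 12, 2031.
Next gap: 41 days. April 12, 2031 + 41 days = May 23, 2031.
Next gap: 45 days. May 23, 2031 + 45 days = July 7, 2031.
Next gap: 49 days. July 7, 2031 + 49 days = August 25, 2031.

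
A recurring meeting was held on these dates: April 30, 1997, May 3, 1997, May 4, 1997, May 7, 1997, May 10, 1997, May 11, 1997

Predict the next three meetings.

Every event lands on a Wednesday or Saturday or Sunday (gaps cycle 3, 1, 3, 3, 1).
So the schedule is: every Wednesday, Saturday and Sunday.
Next Wednesday: May 14, 1997.
Next Saturday: May 17, 1997.
Next Sunday: May 18, 1997.

May 14, 1997; May 17, 1997; May 18, 1997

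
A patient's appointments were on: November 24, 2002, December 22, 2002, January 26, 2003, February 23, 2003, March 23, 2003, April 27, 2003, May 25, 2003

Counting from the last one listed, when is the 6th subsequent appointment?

November 23, 2003

All dates are Sundays, 28, 35, 28, 28, 35, 28 days apart.
Specifically, the 4th Sunday of each month.
4th Sunday of June 2003: June 22, 2003.
4th Sunday of July 2003: July 27, 2003.
4th Sunday of August 2003: August 24, 2003.
September 2003 — 4th Sunday is September 28, 2003.
4th Sunday of October 2003: October 26, 2003.
November 2003 — 4th Sunday is November 23, 2003.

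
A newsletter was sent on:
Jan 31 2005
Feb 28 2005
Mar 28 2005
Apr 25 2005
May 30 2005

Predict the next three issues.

Every date is a Monday; gaps 28, 28, 28, 35 days.
Each is the last Monday of its month (at least one falls on the 29th or later, ruling out '4th Monday').
June 2005 ends with Monday Jun 27 2005.
Last Monday of July 2005: Jul 25 2005.
August 2005 ends with Monday Aug 29 2005.

Jun 27 2005, Jul 25 2005, Aug 29 2005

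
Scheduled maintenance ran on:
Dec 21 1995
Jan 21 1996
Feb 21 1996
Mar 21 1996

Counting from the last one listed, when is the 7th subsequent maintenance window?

Gaps: 31, 31, 29 days — not constant. Every event is on the 21st of the month.
Pattern: the 21st of each month.
Next: April 1996 → Apr 21 1996.
May 1996: May 21 1996.
Next: June 1996 → Jun 21 1996.
July 1996: Jul 21 1996.
August 1996: Aug 21 1996.
Next: September 1996 → Sep 21 1996.
October 1996: Oct 21 1996.

Oct 21 1996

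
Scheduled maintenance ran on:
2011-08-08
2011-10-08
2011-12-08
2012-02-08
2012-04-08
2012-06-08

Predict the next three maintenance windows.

The day-of-month is always 8 (61, 61, 62, 60, 61 days between events).
So this recurs on the 8th of every 2 months.
Next: August 2012 → 2012-08-08.
October 2012: 2012-10-08.
Next: December 2012 → 2012-12-08.

2012-08-08, 2012-10-08, 2012-12-08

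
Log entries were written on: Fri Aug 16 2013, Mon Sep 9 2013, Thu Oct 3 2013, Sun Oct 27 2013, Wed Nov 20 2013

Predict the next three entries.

The spacing is 24, 24, 24, 24 days — always 24 days.
Wed Nov 20 2013 + 24 days = Sat Dec 14 2013.
Sat Dec 14 2013 + 24 days = Tue Jan 7 2014.
Tue Jan 7 2014 + 24 days = Fri Jan 31 2014.

Sat Dec 14 2013, Tue Jan 7 2014, Fri Jan 31 2014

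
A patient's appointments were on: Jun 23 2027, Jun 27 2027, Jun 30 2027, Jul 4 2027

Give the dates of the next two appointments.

Every event lands on a Wednesday or Sunday (gaps cycle 4, 3, 4).
So the schedule is: every Wednesday and Sunday.
Next Wednesday: Jul 7 2027.
Next Sunday: Jul 11 2027.

Jul 7 2027, Jul 11 2027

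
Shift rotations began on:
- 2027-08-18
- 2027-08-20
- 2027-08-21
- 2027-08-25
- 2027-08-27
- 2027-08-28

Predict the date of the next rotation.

Gaps: 2, 1, 4, 2, 1 days — not constant, but cyclic with period 3.
The events fall on every Wednesday, Friday and Saturday.
The following Wednesday is 2027-09-01.

2027-09-01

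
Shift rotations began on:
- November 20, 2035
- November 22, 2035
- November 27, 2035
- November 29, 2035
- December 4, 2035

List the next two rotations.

December 6, 2035; December 11, 2035

Every event lands on a Tuesday or Thursday (gaps cycle 2, 5, 2, 5).
So the schedule is: every Tuesday and Thursday.
Next Thursday: December 6, 2035.
The following Tuesday is December 11, 2035.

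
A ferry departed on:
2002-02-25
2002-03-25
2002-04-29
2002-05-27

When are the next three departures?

2002-06-24, 2002-07-29, 2002-08-26

All Mondays; the gaps (28, 35, 28) vary with month length.
This is the last Monday of each month.
June 2002 ends with Monday 2002-06-24.
July 2002 ends with Monday 2002-07-29.
August 2002 ends with Monday 2002-08-26.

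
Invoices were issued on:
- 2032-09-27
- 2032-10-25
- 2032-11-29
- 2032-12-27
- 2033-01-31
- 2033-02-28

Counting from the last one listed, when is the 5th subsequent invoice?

2033-07-25

All Mondays; the gaps (28, 35, 28, 35, 28) vary with month length.
This is the last Monday of each month.
Last Monday of March 2033: 2033-03-28.
April 2033 ends with Monday 2033-04-25.
Last Monday of May 2033: 2033-05-30.
Last Monday of June 2033: 2033-06-27.
Last Monday of July 2033: 2033-07-25.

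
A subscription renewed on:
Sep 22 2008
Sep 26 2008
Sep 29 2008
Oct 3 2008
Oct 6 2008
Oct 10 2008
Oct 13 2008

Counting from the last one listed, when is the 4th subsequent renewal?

Oct 27 2008

Every event lands on a Monday or Friday (gaps cycle 4, 3, 4, 3, 4, 3).
So the schedule is: every Monday and Friday.
The following Friday is Oct 17 2008.
Next Monday: Oct 20 2008.
Next Friday: Oct 24 2008.
The following Monday is Oct 27 2008.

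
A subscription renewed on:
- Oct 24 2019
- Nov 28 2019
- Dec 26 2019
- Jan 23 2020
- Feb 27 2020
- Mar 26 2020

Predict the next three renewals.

Apr 23 2020, May 28 2020, Jun 25 2020

These are Thursdays at 28- or 35-day spacing (35, 28, 28, 35, 28).
The pattern: 4th Thursday of the month.
4th Thursday of April 2020: Apr 23 2020.
May 2020 — 4th Thursday is May 28 2020.
4th Thursday of June 2020: Jun 25 2020.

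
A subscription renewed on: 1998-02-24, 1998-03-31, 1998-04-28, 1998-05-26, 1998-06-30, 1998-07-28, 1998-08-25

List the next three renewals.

These are Tuesdays with 35, 28, 28, 35, 28, 28-day gaps.
Each is the final Tuesday of its month — 1998-03-31 is past the 28th, so '4th Tuesday' doesn't fit.
September 1998 ends with Tuesday 1998-09-29.
Last Tuesday of October 1998: 1998-10-27.
Last Tuesday of November 1998: 1998-11-24.

1998-09-29, 1998-10-27, 1998-11-24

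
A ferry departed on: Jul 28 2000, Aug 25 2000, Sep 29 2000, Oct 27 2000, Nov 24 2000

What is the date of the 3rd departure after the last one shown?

All Fridays; the gaps (28, 35, 28, 28) vary with month length.
This is the last Friday of each month.
December 2000 ends with Friday Dec 29 2000.
January 2001 ends with Friday Jan 26 2001.
Last Friday of February 2001: Feb 23 2001.

Feb 23 2001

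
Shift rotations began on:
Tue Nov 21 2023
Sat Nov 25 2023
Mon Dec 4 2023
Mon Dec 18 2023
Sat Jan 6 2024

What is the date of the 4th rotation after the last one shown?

The spacing grows by 5 each time: 4, 9, 14, 19 days.
Next gap: 24 days. Sat Jan 6 2024 + 24 days = Tue Jan 30 2024.
Next gap: 29 days. Tue Jan 30 2024 + 29 days = Wed Feb 28 2024.
Next gap: 34 days. Wed Feb 28 2024 + 34 days = Tue Apr 2 2024.
Next gap: 39 days. Tue Apr 2 2024 + 39 days = Sat May 11 2024.

Sat May 11 2024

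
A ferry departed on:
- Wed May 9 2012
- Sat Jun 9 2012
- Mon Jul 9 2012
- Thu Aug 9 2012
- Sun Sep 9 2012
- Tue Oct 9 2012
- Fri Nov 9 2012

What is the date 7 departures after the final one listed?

The day-of-month is always 9 (31, 30, 31, 31, 30, 31 days between events).
So this recurs on the 9th of each month.
December 2012: Sun Dec 9 2012.
January 2013: Wed Jan 9 2013.
Next: February 2013 → Sat Feb 9 2013.
Next: March 2013 → Sat Mar 9 2013.
Next: April 2013 → Tue Apr 9 2013.
Next: May 2013 → Thu May 9 2013.
June 2013: Sun Jun 9 2013.

Sun Jun 9 2013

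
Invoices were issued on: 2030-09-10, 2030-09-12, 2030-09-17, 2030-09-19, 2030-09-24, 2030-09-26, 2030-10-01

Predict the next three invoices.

2030-10-03, 2030-10-08, 2030-10-10

Every event lands on a Tuesday or Thursday (gaps cycle 2, 5, 2, 5, 2, 5).
So the schedule is: every Tuesday and Thursday.
The following Thursday is 2030-10-03.
The following Tuesday is 2030-10-08.
Next Thursday: 2030-10-10.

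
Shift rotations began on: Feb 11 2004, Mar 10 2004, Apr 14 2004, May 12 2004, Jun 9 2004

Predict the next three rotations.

These are Wednesdays at 28- or 35-day spacing (28, 35, 28, 28).
The pattern: 2nd Wednesday of the month.
July 2004 — 2nd Wednesday is Jul 14 2004.
August 2004 — 2nd Wednesday is Aug 11 2004.
2nd Wednesday of September 2004: Sep 8 2004.

Jul 14 2004, Aug 11 2004, Sep 8 2004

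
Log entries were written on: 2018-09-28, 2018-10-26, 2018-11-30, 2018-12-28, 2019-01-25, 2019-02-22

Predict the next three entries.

2019-03-29, 2019-04-26, 2019-05-31

All Fridays; the gaps (28, 35, 28, 28, 28) vary with month length.
This is the last Friday of each month.
March 2019 ends with Friday 2019-03-29.
April 2019 ends with Friday 2019-04-26.
May 2019 ends with Friday 2019-05-31.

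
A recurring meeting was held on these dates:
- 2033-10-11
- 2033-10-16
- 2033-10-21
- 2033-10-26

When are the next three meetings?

2033-10-31, 2033-11-05, 2033-11-10

Gaps between consecutive events: 5, 5, 5 days — a constant 5-day interval.
2033-10-26 + 5 days = 2033-10-31.
2033-10-31 + 5 days = 2033-11-05.
2033-11-05 + 5 days = 2033-11-10.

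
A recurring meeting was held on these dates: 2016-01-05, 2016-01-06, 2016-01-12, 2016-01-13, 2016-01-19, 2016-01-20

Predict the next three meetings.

2016-01-26, 2016-01-27, 2016-02-02

Gaps: 1, 6, 1, 6, 1 days — not constant, but cyclic with period 2.
The events fall on every Tuesday and Wednesday.
Next Tuesday: 2016-01-26.
The following Wednesday is 2016-01-27.
The following Tuesday is 2016-02-02.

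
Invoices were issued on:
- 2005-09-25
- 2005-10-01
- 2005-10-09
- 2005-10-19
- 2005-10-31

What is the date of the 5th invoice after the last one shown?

2006-01-29

The spacing grows by 2 each time: 6, 8, 10, 12 days.
Next gap: 14 days. 2005-10-31 + 14 days = 2005-11-14.
Next gap: 16 days. 2005-11-14 + 16 days = 2005-11-30.
Next gap: 18 days. 2005-11-30 + 18 days = 2005-12-18.
Next gap: 20 days. 2005-12-18 + 20 days = 2006-01-07.
Next gap: 22 days. 2006-01-07 + 22 days = 2006-01-29.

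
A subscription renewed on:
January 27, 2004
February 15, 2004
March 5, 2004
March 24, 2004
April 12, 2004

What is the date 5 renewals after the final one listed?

Every event comes 19 days after the last (19, 19, 19, 19).
April 12, 2004 + 19 days = May 1, 2004.
May 1, 2004 + 19 days = May 20, 2004.
May 20, 2004 + 19 days = June 8, 2004.
June 8, 2004 + 19 days = June 27, 2004.
June 27, 2004 + 19 days = July 16, 2004.

July 16, 2004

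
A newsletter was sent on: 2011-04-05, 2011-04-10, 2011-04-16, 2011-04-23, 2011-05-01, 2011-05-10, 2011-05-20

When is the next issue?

2011-05-31

Intervals are 5, 6, 7, 8, 9, 10 days — an arithmetic progression with common difference 1.
Next gap: 11 days. 2011-05-20 + 11 days = 2011-05-31.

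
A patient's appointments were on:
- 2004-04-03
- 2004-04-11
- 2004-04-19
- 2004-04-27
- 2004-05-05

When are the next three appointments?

2004-05-13, 2004-05-21, 2004-05-29

Gaps between consecutive events: 8, 8, 8, 8 days — a constant 8-day interval.
2004-05-05 + 8 days = 2004-05-13.
2004-05-13 + 8 days = 2004-05-21.
2004-05-21 + 8 days = 2004-05-29.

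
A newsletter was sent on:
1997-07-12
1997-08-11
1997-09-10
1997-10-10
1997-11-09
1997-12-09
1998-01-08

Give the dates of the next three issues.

Gaps between consecutive events: 30, 30, 30, 30, 30, 30 days — a constant 30-day interval.
1998-01-08 + 30 days = 1998-02-07.
1998-02-07 + 30 days = 1998-03-09.
1998-03-09 + 30 days = 1998-04-08.

1998-02-07, 1998-03-09, 1998-04-08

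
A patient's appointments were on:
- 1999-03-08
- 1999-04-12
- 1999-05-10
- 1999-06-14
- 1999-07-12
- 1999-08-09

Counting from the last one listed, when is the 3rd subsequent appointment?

These are Mondays at 28- or 35-day spacing (35, 28, 35, 28, 28).
The pattern: 2nd Monday of the month.
September 1999 — 2nd Monday is 1999-09-13.
2nd Monday of October 1999: 1999-10-11.
November 1999 — 2nd Monday is 1999-11-08.

1999-11-08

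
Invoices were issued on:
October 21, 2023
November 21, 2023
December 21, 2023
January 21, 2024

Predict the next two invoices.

February 21, 2024; March 21, 2024

The day-of-month is always 21 (31, 30, 31 days between events).
So this recurs on the 21st of each month.
February 2024: February 21, 2024.
Next: March 2024 → March 21, 2024.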